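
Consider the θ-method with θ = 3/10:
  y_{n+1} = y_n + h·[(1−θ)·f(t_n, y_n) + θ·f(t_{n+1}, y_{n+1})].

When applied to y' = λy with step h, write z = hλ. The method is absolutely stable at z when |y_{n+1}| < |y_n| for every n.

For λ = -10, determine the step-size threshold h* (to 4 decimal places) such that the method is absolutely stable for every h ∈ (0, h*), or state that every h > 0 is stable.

(-5.0000,0); λ=-10 ⇒ h* = (5)/10 = 0.5000.

Set f=λy, z=hλ:
  y_{n+1} = y_n + z·[7/10·y_n + 3/10·y_{n+1}] ⇒ (1 − 3/10z)y_{n+1} = (1 + 7/10z)y_n
  so R(z) = (1 + 7/10z)/(1 − 3/10z).

Need |R(x)|<1, x<0.
x=-1.21: |R|=0.1123
R=−1: 1+7/10x = −1+3/10x ⇒ -2/5x=2 ⇒ x=2/(-2/5)=-5.0000
Confirm numerically:
  x=-4.645: |R|=0.94067 <1
  x=-3.444: |R|=0.69388 <1
  x=-2.959: |R|=0.56752 <1
  x=-5.596: |R|=1.08900 >1
  x=-5.452: |R|=1.06860 >1
Interval (-5.0000, 0).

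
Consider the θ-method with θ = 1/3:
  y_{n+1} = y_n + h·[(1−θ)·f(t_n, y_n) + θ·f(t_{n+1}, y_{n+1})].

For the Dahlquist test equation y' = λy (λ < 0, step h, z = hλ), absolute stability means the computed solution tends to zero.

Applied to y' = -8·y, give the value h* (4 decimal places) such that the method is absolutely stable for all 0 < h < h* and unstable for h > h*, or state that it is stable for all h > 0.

(-6.0000,0); λ=-8 ⇒ h* = (6)/8 = 0.7500.

Test eqn y'=λy, z=hλ:
  y_{n+1} = y_n + z·[2/3·y_n + 1/3·y_{n+1}] ⇒ (1 − 1/3z)y_{n+1} = (1 + 2/3z)y_n
  R(z) = (1 + 2/3z)/(1 − 1/3z).

Solve |R(x)|<1 on ℝ⁻.
x=-1.15: |R|=0.1687
R=−1: 1+2/3x = −1+1/3x ⇒ -1/3x=2 ⇒ x=2/(-1/3)=-6.0000
Confirm numerically:
  x=-5.790: |R|=0.97611 <1
  x=-5.637: |R|=0.95797 <1
  x=-5.262: |R|=0.91068 <1
  x=-2.458: |R|=0.35104 <1
  x=-6.371: |R|=1.03959 >1
  x=-6.309: |R|=1.03319 >1
Stable set (-6.0000, 0).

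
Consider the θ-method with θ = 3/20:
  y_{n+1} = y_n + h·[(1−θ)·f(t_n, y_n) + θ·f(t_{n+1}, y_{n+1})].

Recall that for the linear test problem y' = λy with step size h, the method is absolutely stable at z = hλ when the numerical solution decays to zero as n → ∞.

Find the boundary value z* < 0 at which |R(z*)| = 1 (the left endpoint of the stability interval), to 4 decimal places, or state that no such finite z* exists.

With y'=λy (z=hλ):
  y_{n+1} = y_n + z·[17/20·y_n + 3/20·y_{n+1}] ⇒ (1 − 3/20z)y_{n+1} = (1 + 17/20z)y_n
  so R(z) = (1 + 17/20z)/(1 − 3/20z).

Boundary: |R(x)|=1, x<0.
x=-0.5: |R|=0.5349
R=−1: 1+17/20x = −1+3/20x ⇒ -7/10x=2 ⇒ x=2/(-7/10)=-2.8571
Confirm numerically:
  x=-2.821: |R|=0.98222 <1
  x=-2.319: |R|=0.72052 <1
  x=-1.213: |R|=0.02627 <1
  x=-3.419: |R|=1.25997 >1
  x=-3.143: |R|=1.13599 >1
Interval (-2.8571, 0).

left endpoint -2.8571.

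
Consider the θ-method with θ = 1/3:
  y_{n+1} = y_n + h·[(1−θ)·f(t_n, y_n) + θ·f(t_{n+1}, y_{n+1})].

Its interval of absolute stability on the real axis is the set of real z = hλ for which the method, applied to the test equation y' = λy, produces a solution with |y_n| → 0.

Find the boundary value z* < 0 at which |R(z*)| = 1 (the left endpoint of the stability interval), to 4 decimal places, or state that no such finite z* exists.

Set f=λy, z=hλ:
  y_{n+1} = y_n + z·[2/3·y_n + 1/3·y_{n+1}] ⇒ (1 − 1/3z)y_{n+1} = (1 + 2/3z)y_n
  R(z) = (1 + 2/3z)/(1 − 1/3z).

Find x<0 with |R(x)|<1.
x=-0.9: |R|=0.3077
R=−1: 1+2/3x = −1+1/3x ⇒ -1/3x=2 ⇒ x=2/(-1/3)=-6.0000
Confirm numerically:
  x=-5.328: |R|=0.91931 <1
  x=-4.980: |R|=0.87218 <1
  x=-3.627: |R|=0.64192 <1
  x=-6.360: |R|=1.03846 >1
  x=-6.302: |R|=1.03247 >1
Interval (-6.0000, 0).

left endpoint -6.0000.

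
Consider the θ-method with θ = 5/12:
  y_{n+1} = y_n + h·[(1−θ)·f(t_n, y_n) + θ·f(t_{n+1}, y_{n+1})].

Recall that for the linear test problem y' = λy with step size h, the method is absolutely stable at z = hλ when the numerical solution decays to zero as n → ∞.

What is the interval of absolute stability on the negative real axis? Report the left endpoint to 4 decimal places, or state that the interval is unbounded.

On y'=λy, z=hλ:
  y_{n+1} = y_n + z·[7/12·y_n + 5/12·y_{n+1}] ⇒ (1 − 5/12z)y_{n+1} = (1 + 7/12z)y_n
  Hence R(z) = (1 + 7/12z)/(1 − 5/12z).

Find x<0 with |R(x)|<1.
x=-1.43: |R|=0.1039
R=−1: 1+7/12x = −1+5/12x ⇒ -1/6x=2 ⇒ x=2/(-1/6)=-12.0000
Confirm numerically:
  x=-10.561: |R|=0.95559 <1
  x=-7.806: |R|=0.83563 <1
  x=-6.462: |R|=0.75003 <1
  x=-4.828: |R|=0.60310 <1
  x=-12.521: |R|=1.01397 >1
  x=-12.484: |R|=1.01301 >1
  x=-12.274: |R|=1.00747 >1
Stable set (-12.0000, 0).

(-12.0000, 0).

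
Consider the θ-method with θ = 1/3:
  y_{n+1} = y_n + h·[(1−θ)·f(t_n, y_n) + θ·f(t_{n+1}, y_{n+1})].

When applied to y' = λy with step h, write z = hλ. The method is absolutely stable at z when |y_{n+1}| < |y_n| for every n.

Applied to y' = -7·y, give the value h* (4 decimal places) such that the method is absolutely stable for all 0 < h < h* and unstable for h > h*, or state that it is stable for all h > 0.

On y'=λy, z=hλ:
  y_{n+1} = y_n + z·[2/3·y_n + 1/3·y_{n+1}] ⇒ (1 − 1/3z)y_{n+1} = (1 + 2/3z)y_n
  R(z) = (1 + 2/3z)/(1 − 1/3z).

Boundary: |R(x)|=1, x<0.
x=-0.48: |R|=0.5862
R=−1: 1+2/3x = −1+1/3x ⇒ -1/3x=2 ⇒ x=2/(-1/3)=-6.0000
Confirm numerically:
  x=-4.760: |R|=0.84021 <1
  x=-4.043: |R|=0.72214 <1
  x=-2.659: |R|=0.40961 <1
  x=-2.531: |R|=0.37281 <1
  x=-6.538: |R|=1.05641 >1
  x=-6.243: |R|=1.02629 >1
Interval (-6.0000, 0).

(-6.0000,0); λ=-7 ⇒ h* = (6)/7 = 0.8571.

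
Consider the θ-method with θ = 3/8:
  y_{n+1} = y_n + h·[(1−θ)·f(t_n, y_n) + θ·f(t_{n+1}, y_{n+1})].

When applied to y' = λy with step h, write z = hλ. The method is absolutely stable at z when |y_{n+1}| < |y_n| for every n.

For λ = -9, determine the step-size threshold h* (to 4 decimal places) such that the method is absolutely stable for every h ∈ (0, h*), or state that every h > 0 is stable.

With y'=λy (z=hλ):
  y_{n+1} = y_n + z·[5/8·y_n + 3/8·y_{n+1}] ⇒ (1 − 3/8z)y_{n+1} = (1 + 5/8z)y_n
  R(z) = (1 + 5/8z)/(1 − 3/8z).

Find x<0 with |R(x)|<1.
x=-1.54: |R|=0.0238
R=−1: 1+5/8x = −1+3/8x ⇒ -1/4x=2 ⇒ x=2/(-1/4)=-8.0000
Confirm numerically:
  x=-7.878: |R|=0.99229 <1
  x=-7.182: |R|=0.94463 <1
  x=-5.449: |R|=0.79045 <1
  x=-8.555: |R|=1.03297 >1
  x=-8.546: |R|=1.03246 >1
  x=-8.491: |R|=1.02934 >1
Stable set (-8.0000, 0).

(-8.0000,0); λ=-9 ⇒ h* = (8)/9 = 0.8889.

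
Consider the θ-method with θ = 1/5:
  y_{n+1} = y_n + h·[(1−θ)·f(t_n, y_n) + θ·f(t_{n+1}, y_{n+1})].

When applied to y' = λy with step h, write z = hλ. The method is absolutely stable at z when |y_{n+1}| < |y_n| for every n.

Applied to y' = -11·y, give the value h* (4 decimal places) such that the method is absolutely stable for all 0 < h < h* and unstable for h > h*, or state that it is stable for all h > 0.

With y'=λy (z=hλ):
  y_{n+1} = y_n + z·[4/5·y_n + 1/5·y_{n+1}] ⇒ (1 − 1/5z)y_{n+1} = (1 + 4/5z)y_n
  R(z) = (1 + 4/5z)/(1 − 1/5z).

Solve |R(x)|<1 on ℝ⁻.
x=-1.53: |R|=0.1715
R=−1: 1+4/5x = −1+1/5x ⇒ -3/5x=2 ⇒ x=2/(-3/5)=-3.3333
Confirm numerically:
  x=-2.709: |R|=0.75704 <1
  x=-2.552: |R|=0.68962 <1
  x=-1.981: |R|=0.41885 <1
  x=-1.530: |R|=0.17152 <1
  x=-3.698: |R|=1.12578 >1
  x=-3.573: |R|=1.08387 >1
  x=-3.448: |R|=1.04072 >1
Stable set (-3.3333, 0).

(-3.3333,0); λ=-11 ⇒ h* = (10/3)/11 = 0.3030.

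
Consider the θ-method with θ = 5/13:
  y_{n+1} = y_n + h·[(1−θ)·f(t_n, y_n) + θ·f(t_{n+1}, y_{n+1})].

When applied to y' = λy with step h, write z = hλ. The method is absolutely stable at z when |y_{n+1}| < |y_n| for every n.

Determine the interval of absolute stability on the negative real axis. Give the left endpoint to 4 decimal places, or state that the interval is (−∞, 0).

z∈(-8.6667,0).

On y'=λy, z=hλ:
  y_{n+1} = y_n + z·[8/13·y_n + 5/13·y_{n+1}] ⇒ (1 − 5/13z)y_{n+1} = (1 + 8/13z)y_n
  R(z) = (1 + 8/13z)/(1 − 5/13z).

Boundary: |R(x)|=1, x<0.
x=-1.01: |R|=0.2726
R=−1: 1+8/13x = −1+5/13x ⇒ -3/13x=2 ⇒ x=2/(-3/13)=-8.6667
Confirm numerically:
  x=-7.244: |R|=0.91329 <1
  x=-4.817: |R|=0.68858 <1
  x=-4.323: |R|=0.62354 <1
  x=-3.819: |R|=0.54688 <1
  x=-9.125: |R|=1.02345 >1
  x=-8.910: |R|=1.01268 >1
Interval (-8.6667, 0).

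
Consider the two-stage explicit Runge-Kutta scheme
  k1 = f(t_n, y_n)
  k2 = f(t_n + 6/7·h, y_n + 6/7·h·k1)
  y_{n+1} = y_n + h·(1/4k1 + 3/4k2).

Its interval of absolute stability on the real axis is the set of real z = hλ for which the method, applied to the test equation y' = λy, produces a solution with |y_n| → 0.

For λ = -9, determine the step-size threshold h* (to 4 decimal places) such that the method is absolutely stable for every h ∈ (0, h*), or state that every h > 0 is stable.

With y'=λy (z=hλ):
  k1=λy_n ⇒ h·k1=z·y_n;  k2=λ(1+6/7z)y_n ⇒ h·k2=z(1+6/7z)y_n
  y_{n+1}/y_n = 1 + 1/4z + 3/4z(1+6/7z) = 1 + z + 9/14z²
  R(z) = 1 + z + 9/14z².

Boundary: |R(x)|=1, x<0.
x=-0.99: |R|=0.6401
R=1: x+9/14x²=0 ⇒ x=−14/9=-1.5556; min R=1−1/(4·9/14)=0.6111>−1
Confirm numerically:
  x=-1.093: |R|=0.67499 <1
  x=-0.780: |R|=0.61111 <1
  x=-0.768: |R|=0.61117 <1
  x=-2.152: |R|=1.82514 >1
  x=-1.625: |R|=1.07254 >1
Stable set (-1.5556, 0).

(-1.5556,0); λ=-9 ⇒ h* = (14/9)/9 = 0.1728.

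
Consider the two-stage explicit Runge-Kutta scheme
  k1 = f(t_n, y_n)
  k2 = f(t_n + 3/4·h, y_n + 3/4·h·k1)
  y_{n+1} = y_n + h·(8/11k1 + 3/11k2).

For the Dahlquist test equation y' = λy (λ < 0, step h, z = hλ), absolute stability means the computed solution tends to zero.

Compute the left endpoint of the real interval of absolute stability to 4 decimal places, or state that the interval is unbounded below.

Test eqn y'=λy, z=hλ:
  k1=λy_n ⇒ h·k1=z·y_n;  k2=λ(1+3/4z)y_n ⇒ h·k2=z(1+3/4z)y_n
  y_{n+1}/y_n = 1 + 8/11z + 3/11z(1+3/4z) = 1 + z + 9/44z²
  R(z) = 1 + z + 9/44z².

Need |R(x)|<1, x<0.
x=-1.06: |R|=0.1698
R=1: x+9/44x²=0 ⇒ x=−44/9=-4.8889; min R=1−1/(4·9/44)=-0.2222>−1
Confirm numerically:
  x=-3.901: |R|=0.21173 <1
  x=-3.225: |R|=0.09760 <1
  x=-2.879: |R|=0.18360 <1
  x=-2.095: |R|=0.19724 <1
  x=-5.405: |R|=1.57060 >1
  x=-5.399: |R|=1.56334 >1
  x=-5.158: |R|=1.28392 >1
Stable set (-4.8889, 0).

left endpoint -4.8889.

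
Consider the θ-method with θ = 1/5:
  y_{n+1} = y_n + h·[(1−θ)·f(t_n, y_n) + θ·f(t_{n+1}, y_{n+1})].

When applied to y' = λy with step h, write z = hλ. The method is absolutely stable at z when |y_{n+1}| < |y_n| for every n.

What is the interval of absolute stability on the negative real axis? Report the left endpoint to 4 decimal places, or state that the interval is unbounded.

Set f=λy, z=hλ:
  y_{n+1} = y_n + z·[4/5·y_n + 1/5·y_{n+1}] ⇒ (1 − 1/5z)y_{n+1} = (1 + 4/5z)y_n
  so R(z) = (1 + 4/5z)/(1 − 1/5z).

Boundary: |R(x)|=1, x<0.
x=-0.79: |R|=0.3178
R=−1: 1+4/5x = −1+1/5x ⇒ -3/5x=2 ⇒ x=2/(-3/5)=-3.3333
Confirm numerically:
  x=-3.208: |R|=0.95419 <1
  x=-2.945: |R|=0.85337 <1
  x=-2.211: |R|=0.53307 <1
  x=-2.050: |R|=0.45390 <1
  x=-3.794: |R|=1.15715 >1
  x=-3.787: |R|=1.15489 >1
  x=-3.420: |R|=1.03088 >1
Stable set (-3.3333, 0).

z∈(-3.3333,0).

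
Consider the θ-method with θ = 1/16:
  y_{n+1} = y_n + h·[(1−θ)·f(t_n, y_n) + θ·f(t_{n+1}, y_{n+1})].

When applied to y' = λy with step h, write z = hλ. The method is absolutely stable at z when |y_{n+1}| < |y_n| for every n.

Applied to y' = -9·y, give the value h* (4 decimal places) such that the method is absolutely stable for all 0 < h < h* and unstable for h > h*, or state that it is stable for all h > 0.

With y'=λy (z=hλ):
  y_{n+1} = y_n + z·[15/16·y_n + 1/16·y_{n+1}] ⇒ (1 − 1/16z)y_{n+1} = (1 + 15/16z)y_n
  so R(z) = (1 + 15/16z)/(1 − 1/16z).

Need |R(x)|<1, x<0.
x=-1.44: |R|=0.3211
R=−1: 1+15/16x = −1+1/16x ⇒ -7/8x=2 ⇒ x=2/(-7/8)=-2.2857
Confirm numerically:
  x=-1.968: |R|=0.75245 <1
  x=-1.506: |R|=0.37644 <1
  x=-0.969: |R|=0.08633 <1
  x=-2.740: |R|=1.33938 >1
  x=-2.702: |R|=1.31162 >1
  x=-2.581: |R|=1.22249 >1
So |R|<1 on (-2.2857, 0).

(-2.2857,0); λ=-9 ⇒ h* = (16/7)/9 = 0.2540.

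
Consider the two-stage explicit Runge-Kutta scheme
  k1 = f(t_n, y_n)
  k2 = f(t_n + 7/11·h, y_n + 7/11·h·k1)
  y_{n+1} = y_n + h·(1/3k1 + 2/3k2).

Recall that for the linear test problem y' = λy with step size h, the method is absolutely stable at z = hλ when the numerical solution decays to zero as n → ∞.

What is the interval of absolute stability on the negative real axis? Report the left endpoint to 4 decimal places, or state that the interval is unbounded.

z∈(-2.3571,0).

On y'=λy, z=hλ:
  k1=λy_n ⇒ h·k1=z·y_n;  k2=λ(1+7/11z)y_n ⇒ h·k2=z(1+7/11z)y_n
  y_{n+1}/y_n = 1 + 1/3z + 2/3z(1+7/11z) = 1 + z + 14/33z²
  Hence R(z) = 1 + z + 14/33z².

Solve |R(x)|<1 on ℝ⁻.
x=-0.56: |R|=0.5730
R=1: x+14/33x²=0 ⇒ x=−33/14=-2.3571; min R=1−1/(4·14/33)=0.4107>−1
Confirm numerically:
  x=-2.251: |R|=0.89864 <1
  x=-1.512: |R|=0.45788 <1
  x=-1.138: |R|=0.41141 <1
  x=-2.487: |R|=1.13701 >1
  x=-2.434: |R|=1.07936 >1
Stable set (-2.3571, 0).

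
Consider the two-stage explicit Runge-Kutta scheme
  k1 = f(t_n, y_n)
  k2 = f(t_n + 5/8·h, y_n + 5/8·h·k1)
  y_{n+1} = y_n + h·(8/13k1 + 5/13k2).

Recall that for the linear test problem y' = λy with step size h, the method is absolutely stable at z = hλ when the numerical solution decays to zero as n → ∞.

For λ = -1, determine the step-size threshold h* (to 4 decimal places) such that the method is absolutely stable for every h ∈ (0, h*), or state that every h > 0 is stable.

(-4.1600,0); λ=-1 ⇒ h* = (104/25)/1 = 4.1600.

Set f=λy, z=hλ:
  k1=λy_n ⇒ h·k1=z·y_n;  k2=λ(1+5/8z)y_n ⇒ h·k2=z(1+5/8z)y_n
  y_{n+1}/y_n = 1 + 8/13z + 5/13z(1+5/8z) = 1 + z + 25/104z²
  Hence R(z) = 1 + z + 25/104z².

Find x<0 with |R(x)|<1.
x=-1.66: |R|=0.0024
R=1: x+25/104x²=0 ⇒ x=−104/25=-4.1600; min R=1−1/(4·25/104)=-0.0400>−1
Confirm numerically:
  x=-3.684: |R|=0.57847 <1
  x=-2.111: |R|=0.03977 <1
  x=-1.805: |R|=0.02182 <1
  x=-4.755: |R|=1.68010 >1
  x=-4.749: |R|=1.67239 >1
  x=-4.684: |R|=1.59000 >1
Interval (-4.1600, 0).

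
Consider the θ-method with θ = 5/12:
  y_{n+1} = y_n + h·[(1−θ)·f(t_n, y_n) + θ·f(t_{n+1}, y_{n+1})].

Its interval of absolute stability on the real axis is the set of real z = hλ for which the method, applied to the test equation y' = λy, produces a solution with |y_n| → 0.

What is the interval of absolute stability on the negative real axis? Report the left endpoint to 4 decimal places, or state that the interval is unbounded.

(-12.0000, 0).

With y'=λy (z=hλ):
  y_{n+1} = y_n + z·[7/12·y_n + 5/12·y_{n+1}] ⇒ (1 − 5/12z)y_{n+1} = (1 + 7/12z)y_n
  R(z) = (1 + 7/12z)/(1 − 5/12z).

Boundary: |R(x)|=1, x<0.
x=-0.44: |R|=0.6282
R=−1: 1+7/12x = −1+5/12x ⇒ -1/6x=2 ⇒ x=2/(-1/6)=-12.0000
Confirm numerically:
  x=-11.458: |R|=0.98436 <1
  x=-10.138: |R|=0.94060 <1
  x=-7.077: |R|=0.79221 <1
  x=-12.592: |R|=1.01580 >1
  x=-12.586: |R|=1.01564 >1
  x=-12.474: |R|=1.01275 >1
So |R|<1 on (-12.0000, 0).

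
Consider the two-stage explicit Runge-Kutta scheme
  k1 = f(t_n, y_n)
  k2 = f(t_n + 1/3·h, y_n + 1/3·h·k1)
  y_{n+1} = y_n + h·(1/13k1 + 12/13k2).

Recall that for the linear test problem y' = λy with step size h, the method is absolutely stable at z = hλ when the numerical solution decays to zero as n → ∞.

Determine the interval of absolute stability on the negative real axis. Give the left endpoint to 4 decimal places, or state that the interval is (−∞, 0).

Set f=λy, z=hλ:
  k1=λy_n ⇒ h·k1=z·y_n;  k2=λ(1+1/3z)y_n ⇒ h·k2=z(1+1/3z)y_n
  y_{n+1}/y_n = 1 + 1/13z + 12/13z(1+1/3z) = 1 + z + 4/13z²
  ⇒ R(z) = 1 + z + 4/13z².

Find x<0 with |R(x)|<1.
x=-0.43: |R|=0.6269
R=1: x+4/13x²=0 ⇒ x=−13/4=-3.2500; min R=1−1/(4·4/13)=0.1875>−1
Confirm numerically:
  x=-2.520: |R|=0.43397 <1
  x=-2.427: |R|=0.38541 <1
  x=-1.606: |R|=0.18761 <1
  x=-1.307: |R|=0.21862 <1
  x=-3.803: |R|=1.64710 >1
  x=-3.741: |R|=1.56518 >1
  x=-3.371: |R|=1.12550 >1
Stable set (-3.2500, 0).

z∈(-3.2500,0).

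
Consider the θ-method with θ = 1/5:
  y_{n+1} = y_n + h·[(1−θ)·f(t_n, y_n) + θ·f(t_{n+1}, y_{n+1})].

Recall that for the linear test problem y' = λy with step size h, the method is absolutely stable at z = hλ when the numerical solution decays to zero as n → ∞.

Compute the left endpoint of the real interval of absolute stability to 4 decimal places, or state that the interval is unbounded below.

Set f=λy, z=hλ:
  y_{n+1} = y_n + z·[4/5·y_n + 1/5·y_{n+1}] ⇒ (1 − 1/5z)y_{n+1} = (1 + 4/5z)y_n
  so R(z) = (1 + 4/5z)/(1 − 1/5z).

Solve |R(x)|<1 on ℝ⁻.
x=-1.32: |R|=0.0443
R=−1: 1+4/5x = −1+1/5x ⇒ -3/5x=2 ⇒ x=2/(-3/5)=-3.3333
Confirm numerically:
  x=-3.197: |R|=0.95010 <1
  x=-3.160: |R|=0.93627 <1
  x=-3.118: |R|=0.92042 <1
  x=-3.885: |R|=1.18627 >1
  x=-3.798: |R|=1.15845 >1
  x=-3.553: |R|=1.07705 >1
Stable set (-3.3333, 0).

z* = -3.3333.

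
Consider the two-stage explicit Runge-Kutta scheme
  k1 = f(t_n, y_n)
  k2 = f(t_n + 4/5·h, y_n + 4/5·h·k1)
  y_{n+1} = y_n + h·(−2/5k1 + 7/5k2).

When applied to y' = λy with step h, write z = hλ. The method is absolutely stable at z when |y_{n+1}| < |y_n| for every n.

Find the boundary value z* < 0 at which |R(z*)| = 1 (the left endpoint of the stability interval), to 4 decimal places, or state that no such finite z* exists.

z* = -0.8929.

With y'=λy (z=hλ):
  k1=λy_n ⇒ h·k1=z·y_n;  k2=λ(1+4/5z)y_n ⇒ h·k2=z(1+4/5z)y_n
  y_{n+1}/y_n = 1 − 2/5z + 7/5z(1+4/5z) = 1 + z + 28/25z²
  so R(z) = 1 + z + 28/25z².

Boundary: |R(x)|=1, x<0.
x=-0.83: |R|=0.9416
R=1: x+28/25x²=0 ⇒ x=−25/28=-0.8929; min R=1−1/(4·28/25)=0.7768>−1
Confirm numerically:
  x=-0.868: |R|=0.97583 <1
  x=-0.791: |R|=0.90976 <1
  x=-0.422: |R|=0.77745 <1
  x=-1.390: |R|=1.77395 >1
  x=-1.294: |R|=1.58137 >1
  x=-1.151: |R|=1.33278 >1
Interval (-0.8929, 0).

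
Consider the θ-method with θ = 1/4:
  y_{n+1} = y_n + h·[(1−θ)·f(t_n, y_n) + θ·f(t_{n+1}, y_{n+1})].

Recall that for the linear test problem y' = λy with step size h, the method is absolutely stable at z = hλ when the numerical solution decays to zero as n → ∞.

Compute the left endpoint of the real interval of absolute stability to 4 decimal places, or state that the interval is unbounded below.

On y'=λy, z=hλ:
  y_{n+1} = y_n + z·[3/4·y_n + 1/4·y_{n+1}] ⇒ (1 − 1/4z)y_{n+1} = (1 + 3/4z)y_n
  R(z) = (1 + 3/4z)/(1 − 1/4z).

Solve |R(x)|<1 on ℝ⁻.
x=-1.17: |R|=0.0948
R=−1: 1+3/4x = −1+1/4x ⇒ -1/2x=2 ⇒ x=2/(-1/2)=-4.0000
Confirm numerically:
  x=-2.589: |R|=0.57171 <1
  x=-2.375: |R|=0.49020 <1
  x=-2.361: |R|=0.48467 <1
  x=-1.702: |R|=0.19397 <1
  x=-4.409: |R|=1.09728 >1
  x=-4.067: |R|=1.01661 >1
Stable set (-4.0000, 0).

z* = -4.0000.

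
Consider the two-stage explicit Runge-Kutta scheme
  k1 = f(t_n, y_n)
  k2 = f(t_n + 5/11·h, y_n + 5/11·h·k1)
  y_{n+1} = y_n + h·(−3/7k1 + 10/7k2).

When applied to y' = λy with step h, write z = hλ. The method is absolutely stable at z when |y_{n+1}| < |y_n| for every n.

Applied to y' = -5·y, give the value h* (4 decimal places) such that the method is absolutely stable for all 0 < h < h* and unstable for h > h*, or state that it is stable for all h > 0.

On y'=λy, z=hλ:
  k1=λy_n ⇒ h·k1=z·y_n;  k2=λ(1+5/11z)y_n ⇒ h·k2=z(1+5/11z)y_n
  y_{n+1}/y_n = 1 − 3/7z + 10/7z(1+5/11z) = 1 + z + 50/77z²
  R(z) = 1 + z + 50/77z².

Need |R(x)|<1, x<0.
x=-0.84: |R|=0.6182
R=1: x+50/77x²=0 ⇒ x=−77/50=-1.5400; min R=1−1/(4·50/77)=0.6150>−1
Confirm numerically:
  x=-1.425: |R|=0.89359 <1
  x=-1.241: |R|=0.75905 <1
  x=-1.062: |R|=0.67037 <1
  x=-0.996: |R|=0.64817 <1
  x=-1.878: |R|=1.41218 >1
  x=-1.658: |R|=1.12704 >1
So |R|<1 on (-1.5400, 0).

(-1.5400,0); λ=-5 ⇒ h* = (77/50)/5 = 0.3080.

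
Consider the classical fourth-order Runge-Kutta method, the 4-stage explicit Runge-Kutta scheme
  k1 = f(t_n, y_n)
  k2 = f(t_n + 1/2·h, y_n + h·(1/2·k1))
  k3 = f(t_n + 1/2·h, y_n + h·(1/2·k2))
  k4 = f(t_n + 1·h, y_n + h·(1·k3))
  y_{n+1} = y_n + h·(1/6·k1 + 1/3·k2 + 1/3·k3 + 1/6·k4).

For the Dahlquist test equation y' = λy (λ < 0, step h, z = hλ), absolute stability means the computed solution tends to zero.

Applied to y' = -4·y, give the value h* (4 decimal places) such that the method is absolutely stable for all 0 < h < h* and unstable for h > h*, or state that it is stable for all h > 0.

On y'=λy, z=hλ:
  order 4, 4-stage ⇒ R(z)=1+z+z^2/2+z^3/6+z^4/24
  (e.g. R(-0.73)=0.48345, |R|=0.48345)

Need |R(x)|<1, x<0.
x=-0.73: |R|=0.4834
|R(-2.11)|=0.3763 |R(-0.52)|=0.5948
Bisect:
  x_lo=-3.6699 |R|=3.3842  x_hi=-0.3048 |R|=0.7373
  mid=-1.98734 |R|=0.32919 →hi
  mid=-2.82860 |R|=1.06728 →lo
  mid=-2.40797 |R|=0.56501 →hi
  mid=-2.61828 |R|=0.77605 →hi
  mid=-2.72344 |R|=0.91068 →hi
  mid=-2.77602 |R|=0.98611 →hi
  mid=-2.80231 |R|=1.02596 →lo
  mid=-2.78917 |R|=1.00585 →lo
  ...
  [-2.78547,-2.78526] ⇒ x*=-2.7853
Interval (-2.7853, 0).

(-2.7853,0); λ=-4 ⇒ h* = 0.6963.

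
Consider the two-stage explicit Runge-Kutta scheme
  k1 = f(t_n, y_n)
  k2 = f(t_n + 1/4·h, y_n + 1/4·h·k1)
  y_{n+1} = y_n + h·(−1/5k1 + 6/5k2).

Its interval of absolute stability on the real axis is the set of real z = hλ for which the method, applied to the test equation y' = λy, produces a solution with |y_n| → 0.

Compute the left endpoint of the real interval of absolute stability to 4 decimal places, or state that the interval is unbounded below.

On y'=λy, z=hλ:
  k1=λy_n ⇒ h·k1=z·y_n;  k2=λ(1+1/4z)y_n ⇒ h·k2=z(1+1/4z)y_n
  y_{n+1}/y_n = 1 − 1/5z + 6/5z(1+1/4z) = 1 + z + 3/10z²
  R(z) = 1 + z + 3/10z².

Find x<0 with |R(x)|<1.
x=-0.56: |R|=0.5341
R=1: x+3/10x²=0 ⇒ x=−10/3=-3.3333; min R=1−1/(4·3/10)=0.1667>−1
Confirm numerically:
  x=-3.121: |R|=0.80119 <1
  x=-2.796: |R|=0.54928 <1
  x=-1.518: |R|=0.17330 <1
  x=-3.907: |R|=1.67239 >1
  x=-3.789: |R|=1.51796 >1
  x=-3.443: |R|=1.11327 >1
Stable set (-3.3333, 0).

left endpoint -3.3333.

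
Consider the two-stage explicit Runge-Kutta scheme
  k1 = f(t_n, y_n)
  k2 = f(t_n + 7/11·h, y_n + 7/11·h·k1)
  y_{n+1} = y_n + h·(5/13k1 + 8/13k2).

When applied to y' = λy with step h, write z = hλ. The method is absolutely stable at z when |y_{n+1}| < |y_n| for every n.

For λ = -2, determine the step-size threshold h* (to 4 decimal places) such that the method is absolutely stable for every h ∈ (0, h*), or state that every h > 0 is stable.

Set f=λy, z=hλ:
  k1=λy_n ⇒ h·k1=z·y_n;  k2=λ(1+7/11z)y_n ⇒ h·k2=z(1+7/11z)y_n
  y_{n+1}/y_n = 1 + 5/13z + 8/13z(1+7/11z) = 1 + z + 56/143z²
  so R(z) = 1 + z + 56/143z².

Find x<0 with |R(x)|<1.
x=-1.31: |R|=0.3620
R=1: x+56/143x²=0 ⇒ x=−143/56=-2.5536; min R=1−1/(4·56/143)=0.3616>−1
Confirm numerically:
  x=-2.356: |R|=0.81771 <1
  x=-1.531: |R|=0.38691 <1
  x=-1.420: |R|=0.36964 <1
  x=-1.067: |R|=0.37884 <1
  x=-2.817: |R|=1.29060 >1
  x=-2.743: |R|=1.20348 >1
  x=-2.673: |R|=1.12501 >1
Interval (-2.5536, 0).

(-2.5536,0); λ=-2 ⇒ h* = (143/56)/2 = 1.2768.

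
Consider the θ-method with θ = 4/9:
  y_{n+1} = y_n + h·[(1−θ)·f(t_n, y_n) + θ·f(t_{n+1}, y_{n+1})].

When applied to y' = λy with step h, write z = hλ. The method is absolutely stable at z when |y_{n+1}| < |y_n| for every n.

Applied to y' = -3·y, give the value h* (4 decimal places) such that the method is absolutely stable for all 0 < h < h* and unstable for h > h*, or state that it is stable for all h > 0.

(-18.0000,0); λ=-3 ⇒ h* = (18)/3 = 6.0000.

With y'=λy (z=hλ):
  y_{n+1} = y_n + z·[5/9·y_n + 4/9·y_{n+1}] ⇒ (1 − 4/9z)y_{n+1} = (1 + 5/9z)y_n
  so R(z) = (1 + 5/9z)/(1 − 4/9z).

Find x<0 with |R(x)|<1.
x=-1.14: |R|=0.2434
R=−1: 1+5/9x = −1+4/9x ⇒ -1/9x=2 ⇒ x=2/(-1/9)=-18.0000
Confirm numerically:
  x=-17.457: |R|=0.99311 <1
  x=-16.767: |R|=0.98379 <1
  x=-13.472: |R|=0.92800 <1
  x=-9.185: |R|=0.80728 <1
  x=-18.598: |R|=1.00717 >1
  x=-18.299: |R|=1.00364 >1
  x=-18.186: |R|=1.00228 >1
Interval (-18.0000, 0).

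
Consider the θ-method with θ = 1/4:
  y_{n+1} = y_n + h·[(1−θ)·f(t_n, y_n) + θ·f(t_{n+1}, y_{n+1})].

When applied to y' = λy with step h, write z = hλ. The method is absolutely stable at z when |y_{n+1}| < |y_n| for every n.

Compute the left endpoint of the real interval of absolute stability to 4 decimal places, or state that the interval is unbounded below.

left endpoint -4.0000.

With y'=λy (z=hλ):
  y_{n+1} = y_n + z·[3/4·y_n + 1/4·y_{n+1}] ⇒ (1 − 1/4z)y_{n+1} = (1 + 3/4z)y_n
  so R(z) = (1 + 3/4z)/(1 − 1/4z).

Find x<0 with |R(x)|<1.
x=-1.69: |R|=0.1880
R=−1: 1+3/4x = −1+1/4x ⇒ -1/2x=2 ⇒ x=2/(-1/2)=-4.0000
Confirm numerically:
  x=-3.945: |R|=0.98615 <1
  x=-2.995: |R|=0.71265 <1
  x=-2.414: |R|=0.50546 <1
  x=-2.049: |R|=0.35493 <1
  x=-4.304: |R|=1.07322 >1
  x=-4.039: |R|=1.00970 >1
Interval (-4.0000, 0).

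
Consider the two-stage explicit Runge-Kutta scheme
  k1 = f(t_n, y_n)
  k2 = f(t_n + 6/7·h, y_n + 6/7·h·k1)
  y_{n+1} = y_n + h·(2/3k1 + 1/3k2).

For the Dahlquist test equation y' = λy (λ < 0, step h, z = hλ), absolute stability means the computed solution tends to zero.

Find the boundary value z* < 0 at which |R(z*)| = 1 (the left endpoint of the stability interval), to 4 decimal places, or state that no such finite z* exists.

z* = -3.5000.

With y'=λy (z=hλ):
  k1=λy_n ⇒ h·k1=z·y_n;  k2=λ(1+6/7z)y_n ⇒ h·k2=z(1+6/7z)y_n
  y_{n+1}/y_n = 1 + 2/3z + 1/3z(1+6/7z) = 1 + z + 2/7z²
  so R(z) = 1 + z + 2/7z².

Boundary: |R(x)|=1, x<0.
x=-0.9: |R|=0.3314
R=1: x+2/7x²=0 ⇒ x=−7/2=-3.5000; min R=1−1/(4·2/7)=0.1250>−1
Confirm numerically:
  x=-2.842: |R|=0.46570 <1
  x=-2.803: |R|=0.44180 <1
  x=-2.292: |R|=0.20893 <1
  x=-2.052: |R|=0.15106 <1
  x=-4.052: |R|=1.63906 >1
  x=-3.666: |R|=1.17387 >1
So |R|<1 on (-3.5000, 0).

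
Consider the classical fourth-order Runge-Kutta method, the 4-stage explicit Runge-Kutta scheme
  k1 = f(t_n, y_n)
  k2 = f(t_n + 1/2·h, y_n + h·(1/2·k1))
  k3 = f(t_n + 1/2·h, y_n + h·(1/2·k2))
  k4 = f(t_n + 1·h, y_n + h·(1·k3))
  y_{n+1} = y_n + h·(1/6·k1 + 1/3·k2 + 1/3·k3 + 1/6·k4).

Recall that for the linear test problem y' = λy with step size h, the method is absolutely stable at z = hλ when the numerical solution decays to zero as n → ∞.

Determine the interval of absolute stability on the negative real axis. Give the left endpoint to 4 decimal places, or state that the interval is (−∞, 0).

Test eqn y'=λy, z=hλ:
  order 4, 4-stage ⇒ R(z)=1+z+z^2/2+z^3/6+z^4/24
  (e.g. R(-0.93)=0.39956, |R|=0.39956)

Find x<0 with |R(x)|<1.
x=-0.93: |R|=0.3996
|R(-2.13)|=0.3855 |R(-0.71)|=0.4930 |R(-0.59)|=0.5549
Bisect:
  x_lo=-3.6404 |R|=3.2628  x_hi=-0.3108 |R|=0.7329
  mid=-1.97557 |R|=0.32549 →hi
  mid=-2.80796 |R|=1.03472 →lo
  mid=-2.39177 |R|=0.55167 →hi
  mid=-2.59986 |R|=0.75458 →hi
  mid=-2.70391 |R|=0.88408 →hi
  mid=-2.75594 |R|=0.95663 →hi
  mid=-2.78195 |R|=0.99497 →hi
  mid=-2.79496 |R|=1.01467 →lo
  mid=-2.78845 |R|=1.00477 →lo
  ...
  [-2.78540,-2.78520] ⇒ x*=-2.7853
Interval (-2.7853, 0).

(-2.7853, 0).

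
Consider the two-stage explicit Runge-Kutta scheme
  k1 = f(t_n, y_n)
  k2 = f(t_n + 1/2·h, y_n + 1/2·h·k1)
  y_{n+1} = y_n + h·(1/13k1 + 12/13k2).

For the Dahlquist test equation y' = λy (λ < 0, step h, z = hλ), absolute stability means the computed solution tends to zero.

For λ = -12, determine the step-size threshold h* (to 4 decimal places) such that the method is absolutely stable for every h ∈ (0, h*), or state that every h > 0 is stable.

With y'=λy (z=hλ):
  k1=λy_n ⇒ h·k1=z·y_n;  k2=λ(1+1/2z)y_n ⇒ h·k2=z(1+1/2z)y_n
  y_{n+1}/y_n = 1 + 1/13z + 12/13z(1+1/2z) = 1 + z + 6/13z²
  Hence R(z) = 1 + z + 6/13z².

Boundary: |R(x)|=1, x<0.
x=-1.1: |R|=0.4585
R=1: x+6/13x²=0 ⇒ x=−13/6=-2.1667; min R=1−1/(4·6/13)=0.4583>−1
Confirm numerically:
  x=-2.071: |R|=0.90856 <1
  x=-1.686: |R|=0.62597 <1
  x=-1.485: |R|=0.53280 <1
  x=-2.753: |R|=1.74500 >1
  x=-2.460: |R|=1.33305 >1
  x=-2.361: |R|=1.21176 >1
So |R|<1 on (-2.1667, 0).

(-2.1667,0); λ=-12 ⇒ h* = (13/6)/12 = 0.1806.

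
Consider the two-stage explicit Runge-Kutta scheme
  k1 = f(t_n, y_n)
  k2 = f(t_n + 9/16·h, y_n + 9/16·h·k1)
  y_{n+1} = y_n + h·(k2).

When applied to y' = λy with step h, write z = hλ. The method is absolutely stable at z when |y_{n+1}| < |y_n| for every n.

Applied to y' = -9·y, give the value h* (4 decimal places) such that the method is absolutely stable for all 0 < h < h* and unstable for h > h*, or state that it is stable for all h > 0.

(-1.7778,0); λ=-9 ⇒ h* = (16/9)/9 = 0.1975.

Set f=λy, z=hλ:
  k1=λy_n ⇒ h·k1=z·y_n;  k2=λ(1+9/16z)y_n ⇒ h·k2=z(1+9/16z)y_n
  y_{n+1}/y_n = 1 + z(1+9/16z) = 1 + z + 9/16z²
  ⇒ R(z) = 1 + z + 9/16z².

Find x<0 with |R(x)|<1.
x=-0.7: |R|=0.5756
R=1: x+9/16x²=0 ⇒ x=−16/9=-1.7778; min R=1−1/(4·9/16)=0.5556>−1
Confirm numerically:
  x=-1.659: |R|=0.88916 <1
  x=-1.540: |R|=0.79402 <1
  x=-0.828: |R|=0.55764 <1
  x=-0.760: |R|=0.56490 <1
  x=-2.357: |R|=1.76794 >1
  x=-1.868: |R|=1.09480 >1
Interval (-1.7778, 0).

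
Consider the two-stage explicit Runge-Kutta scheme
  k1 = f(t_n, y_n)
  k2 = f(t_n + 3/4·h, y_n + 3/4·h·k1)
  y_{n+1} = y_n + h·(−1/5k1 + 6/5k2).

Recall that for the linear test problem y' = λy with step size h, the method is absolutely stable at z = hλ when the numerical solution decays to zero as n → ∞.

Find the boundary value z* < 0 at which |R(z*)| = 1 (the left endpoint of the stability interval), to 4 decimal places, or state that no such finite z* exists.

left endpoint -1.1111.

With y'=λy (z=hλ):
  k1=λy_n ⇒ h·k1=z·y_n;  k2=λ(1+3/4z)y_n ⇒ h·k2=z(1+3/4z)y_n
  y_{n+1}/y_n = 1 − 1/5z + 6/5z(1+3/4z) = 1 + z + 9/10z²
  so R(z) = 1 + z + 9/10z².

Find x<0 with |R(x)|<1.
x=-0.46: |R|=0.7304
R=1: x+9/10x²=0 ⇒ x=−10/9=-1.1111; min R=1−1/(4·9/10)=0.7222>−1
Confirm numerically:
  x=-0.985: |R|=0.88820 <1
  x=-0.821: |R|=0.78564 <1
  x=-0.594: |R|=0.72355 <1
  x=-0.522: |R|=0.72324 <1
  x=-1.703: |R|=1.90719 >1
  x=-1.313: |R|=1.23857 >1
Interval (-1.1111, 0).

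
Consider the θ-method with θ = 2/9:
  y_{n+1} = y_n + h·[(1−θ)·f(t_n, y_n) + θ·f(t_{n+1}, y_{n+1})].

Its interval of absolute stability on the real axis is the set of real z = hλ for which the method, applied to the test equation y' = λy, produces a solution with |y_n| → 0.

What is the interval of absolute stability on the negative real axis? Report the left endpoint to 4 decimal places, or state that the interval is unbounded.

With y'=λy (z=hλ):
  y_{n+1} = y_n + z·[7/9·y_n + 2/9·y_{n+1}] ⇒ (1 − 2/9z)y_{n+1} = (1 + 7/9z)y_n
  ⇒ R(z) = (1 + 7/9z)/(1 − 2/9z).

Find x<0 with |R(x)|<1.
x=-1.31: |R|=0.0146
R=−1: 1+7/9x = −1+2/9x ⇒ -5/9x=2 ⇒ x=2/(-5/9)=-3.6000
Confirm numerically:
  x=-1.888: |R|=0.32999 <1
  x=-1.700: |R|=0.23387 <1
  x=-1.505: |R|=0.12781 <1
  x=-3.881: |R|=1.08382 >1
  x=-3.841: |R|=1.07223 >1
Interval (-3.6000, 0).

(-3.6000, 0).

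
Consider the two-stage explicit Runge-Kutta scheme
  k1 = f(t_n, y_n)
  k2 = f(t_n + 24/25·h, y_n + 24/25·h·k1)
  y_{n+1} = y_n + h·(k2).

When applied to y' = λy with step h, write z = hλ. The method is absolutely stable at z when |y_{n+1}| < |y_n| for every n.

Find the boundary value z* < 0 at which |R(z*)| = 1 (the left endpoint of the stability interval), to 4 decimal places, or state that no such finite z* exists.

Test eqn y'=λy, z=hλ:
  k1=λy_n ⇒ h·k1=z·y_n;  k2=λ(1+24/25z)y_n ⇒ h·k2=z(1+24/25z)y_n
  y_{n+1}/y_n = 1 + z(1+24/25z) = 1 + z + 24/25z²
  Hence R(z) = 1 + z + 24/25z².

Solve |R(x)|<1 on ℝ⁻.
x=-1.43: |R|=1.5331
R=1: x+24/25x²=0 ⇒ x=−25/24=-1.0417; min R=1−1/(4·24/25)=0.7396>−1
Confirm numerically:
  x=-0.782: |R|=0.80506 <1
  x=-0.781: |R|=0.80456 <1
  x=-0.698: |R|=0.76972 <1
  x=-1.331: |R|=1.36970 >1
  x=-1.326: |R|=1.36194 >1
  x=-1.295: |R|=1.31494 >1
Interval (-1.0417, 0).

z* = -1.0417.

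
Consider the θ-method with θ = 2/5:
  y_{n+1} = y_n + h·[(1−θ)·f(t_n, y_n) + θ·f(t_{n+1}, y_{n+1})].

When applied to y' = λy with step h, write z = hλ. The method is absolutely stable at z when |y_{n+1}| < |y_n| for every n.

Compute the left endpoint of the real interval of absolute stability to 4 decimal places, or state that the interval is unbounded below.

z* = -10.0000.

On y'=λy, z=hλ:
  y_{n+1} = y_n + z·[3/5·y_n + 2/5·y_{n+1}] ⇒ (1 − 2/5z)y_{n+1} = (1 + 3/5z)y_n
  so R(z) = (1 + 3/5z)/(1 − 2/5z).

Boundary: |R(x)|=1, x<0.
x=-1.56: |R|=0.0394
R=−1: 1+3/5x = −1+2/5x ⇒ -1/5x=2 ⇒ x=2/(-1/5)=-10.0000
Confirm numerically:
  x=-8.881: |R|=0.95084 <1
  x=-6.028: |R|=0.76712 <1
  x=-5.409: |R|=0.70976 <1
  x=-10.537: |R|=1.02060 >1
  x=-10.359: |R|=1.01396 >1
  x=-10.250: |R|=1.00980 >1
Stable set (-10.0000, 0).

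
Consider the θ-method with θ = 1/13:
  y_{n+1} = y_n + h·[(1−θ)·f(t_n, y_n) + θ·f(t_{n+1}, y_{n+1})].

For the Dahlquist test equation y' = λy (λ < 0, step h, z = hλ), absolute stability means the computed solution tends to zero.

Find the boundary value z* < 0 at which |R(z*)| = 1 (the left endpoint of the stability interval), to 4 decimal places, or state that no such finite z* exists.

With y'=λy (z=hλ):
  y_{n+1} = y_n + z·[12/13·y_n + 1/13·y_{n+1}] ⇒ (1 − 1/13z)y_{n+1} = (1 + 12/13z)y_n
  R(z) = (1 + 12/13z)/(1 − 1/13z).

Solve |R(x)|<1 on ℝ⁻.
x=-1.28: |R|=0.1653
R=−1: 1+12/13x = −1+1/13x ⇒ -11/13x=2 ⇒ x=2/(-11/13)=-2.3636
Confirm numerically:
  x=-1.240: |R|=0.13202 <1
  x=-1.169: |R|=0.07255 <1
  x=-0.975: |R|=0.09302 <1
  x=-2.816: |R|=1.31462 >1
  x=-2.561: |R|=1.13952 >1
So |R|<1 on (-2.3636, 0).

left endpoint -2.3636.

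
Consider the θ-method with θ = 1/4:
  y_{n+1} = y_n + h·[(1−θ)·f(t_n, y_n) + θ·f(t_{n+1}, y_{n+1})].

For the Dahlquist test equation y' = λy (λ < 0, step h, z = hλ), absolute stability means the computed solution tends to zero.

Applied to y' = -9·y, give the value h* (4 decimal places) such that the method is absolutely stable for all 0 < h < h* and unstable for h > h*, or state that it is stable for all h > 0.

(-4.0000,0); λ=-9 ⇒ h* = (4)/9 = 0.4444.

On y'=λy, z=hλ:
  y_{n+1} = y_n + z·[3/4·y_n + 1/4·y_{n+1}] ⇒ (1 − 1/4z)y_{n+1} = (1 + 3/4z)y_n
  so R(z) = (1 + 3/4z)/(1 − 1/4z).

Find x<0 with |R(x)|<1.
x=-0.79: |R|=0.3403
R=−1: 1+3/4x = −1+1/4x ⇒ -1/2x=2 ⇒ x=2/(-1/2)=-4.0000
Confirm numerically:
  x=-3.360: |R|=0.82609 <1
  x=-3.304: |R|=0.80942 <1
  x=-3.003: |R|=0.71526 <1
  x=-2.316: |R|=0.46675 <1
  x=-4.587: |R|=1.13672 >1
  x=-4.354: |R|=1.08475 >1
  x=-4.289: |R|=1.06973 >1
So |R|<1 on (-4.0000, 0).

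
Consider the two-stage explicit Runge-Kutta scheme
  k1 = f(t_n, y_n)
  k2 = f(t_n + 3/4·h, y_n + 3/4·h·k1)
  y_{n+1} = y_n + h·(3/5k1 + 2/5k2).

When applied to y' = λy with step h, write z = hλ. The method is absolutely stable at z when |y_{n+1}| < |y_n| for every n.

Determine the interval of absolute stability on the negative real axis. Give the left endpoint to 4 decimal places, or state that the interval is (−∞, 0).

With y'=λy (z=hλ):
  k1=λy_n ⇒ h·k1=z·y_n;  k2=λ(1+3/4z)y_n ⇒ h·k2=z(1+3/4z)y_n
  y_{n+1}/y_n = 1 + 3/5z + 2/5z(1+3/4z) = 1 + z + 3/10z²
  Hence R(z) = 1 + z + 3/10z².

Need |R(x)|<1, x<0.
x=-1.31: |R|=0.2048
R=1: x+3/10x²=0 ⇒ x=−10/3=-3.3333; min R=1−1/(4·3/10)=0.1667>−1
Confirm numerically:
  x=-2.293: |R|=0.28435 <1
  x=-1.685: |R|=0.16677 <1
  x=-1.382: |R|=0.19098 <1
  x=-1.352: |R|=0.19637 <1
  x=-3.706: |R|=1.41433 >1
  x=-3.676: |R|=1.37789 >1
So |R|<1 on (-3.3333, 0).

(-3.3333, 0).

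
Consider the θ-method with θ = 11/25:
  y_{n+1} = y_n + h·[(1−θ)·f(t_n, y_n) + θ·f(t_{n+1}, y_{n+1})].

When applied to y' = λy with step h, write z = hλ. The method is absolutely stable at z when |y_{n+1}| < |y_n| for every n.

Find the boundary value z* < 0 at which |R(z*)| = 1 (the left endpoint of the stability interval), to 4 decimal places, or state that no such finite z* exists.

Test eqn y'=λy, z=hλ:
  y_{n+1} = y_n + z·[14/25·y_n + 11/25·y_{n+1}] ⇒ (1 − 11/25z)y_{n+1} = (1 + 14/25z)y_n
  ⇒ R(z) = (1 + 14/25z)/(1 − 11/25z).

Boundary: |R(x)|=1, x<0.
x=-0.68: |R|=0.4766
R=−1: 1+14/25x = −1+11/25x ⇒ -3/25x=2 ⇒ x=2/(-3/25)=-16.6667
Confirm numerically:
  x=-16.027: |R|=0.99047 <1
  x=-14.854: |R|=0.97113 <1
  x=-12.819: |R|=0.93047 <1
  x=-10.394: |R|=0.86494 <1
  x=-16.983: |R|=1.00448 >1
  x=-16.735: |R|=1.00098 >1
So |R|<1 on (-16.6667, 0).

z* = -16.6667.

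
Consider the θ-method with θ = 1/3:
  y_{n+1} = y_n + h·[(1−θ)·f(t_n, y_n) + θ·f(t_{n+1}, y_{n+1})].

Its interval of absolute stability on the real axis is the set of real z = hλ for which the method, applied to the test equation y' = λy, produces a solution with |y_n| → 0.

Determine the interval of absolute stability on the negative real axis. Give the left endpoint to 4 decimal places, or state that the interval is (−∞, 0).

Set f=λy, z=hλ:
  y_{n+1} = y_n + z·[2/3·y_n + 1/3·y_{n+1}] ⇒ (1 − 1/3z)y_{n+1} = (1 + 2/3z)y_n
  so R(z) = (1 + 2/3z)/(1 − 1/3z).

Solve |R(x)|<1 on ℝ⁻.
x=-0.98: |R|=0.2613
R=−1: 1+2/3x = −1+1/3x ⇒ -1/3x=2 ⇒ x=2/(-1/3)=-6.0000
Confirm numerically:
  x=-4.009: |R|=0.71594 <1
  x=-3.398: |R|=0.59331 <1
  x=-3.015: |R|=0.50374 <1
  x=-2.899: |R|=0.47432 <1
  x=-6.430: |R|=1.04560 >1
  x=-6.055: |R|=1.00607 >1
Stable set (-6.0000, 0).

z∈(-6.0000,0).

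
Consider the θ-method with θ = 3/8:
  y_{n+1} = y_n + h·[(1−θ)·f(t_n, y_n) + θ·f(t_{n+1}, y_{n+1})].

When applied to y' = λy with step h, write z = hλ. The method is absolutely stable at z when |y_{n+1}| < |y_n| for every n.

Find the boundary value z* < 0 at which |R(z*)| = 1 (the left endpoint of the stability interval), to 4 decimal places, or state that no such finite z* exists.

left endpoint -8.0000.

With y'=λy (z=hλ):
  y_{n+1} = y_n + z·[5/8·y_n + 3/8·y_{n+1}] ⇒ (1 − 3/8z)y_{n+1} = (1 + 5/8z)y_n
  ⇒ R(z) = (1 + 5/8z)/(1 − 3/8z).

Need |R(x)|<1, x<0.
x=-1.35: |R|=0.1037
R=−1: 1+5/8x = −1+3/8x ⇒ -1/4x=2 ⇒ x=2/(-1/4)=-8.0000
Confirm numerically:
  x=-7.336: |R|=0.95575 <1
  x=-6.892: |R|=0.92272 <1
  x=-6.707: |R|=0.90804 <1
  x=-4.838: |R|=0.71911 <1
  x=-8.402: |R|=1.02421 >1
  x=-8.241: |R|=1.01473 >1
  x=-8.159: |R|=1.00979 >1
So |R|<1 on (-8.0000, 0).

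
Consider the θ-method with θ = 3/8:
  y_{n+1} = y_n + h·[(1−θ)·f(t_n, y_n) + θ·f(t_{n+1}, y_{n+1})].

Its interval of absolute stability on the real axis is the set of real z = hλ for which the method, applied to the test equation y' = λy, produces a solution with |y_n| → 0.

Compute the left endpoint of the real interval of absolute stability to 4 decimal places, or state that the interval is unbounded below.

Set f=λy, z=hλ:
  y_{n+1} = y_n + z·[5/8·y_n + 3/8·y_{n+1}] ⇒ (1 − 3/8z)y_{n+1} = (1 + 5/8z)y_n
  ⇒ R(z) = (1 + 5/8z)/(1 − 3/8z).

Boundary: |R(x)|=1, x<0.
x=-0.46: |R|=0.6077
R=−1: 1+5/8x = −1+3/8x ⇒ -1/4x=2 ⇒ x=2/(-1/4)=-8.0000
Confirm numerically:
  x=-6.964: |R|=0.92828 <1
  x=-6.903: |R|=0.92358 <1
  x=-6.257: |R|=0.86978 <1
  x=-5.832: |R|=0.82993 <1
  x=-8.474: |R|=1.02836 >1
  x=-8.462: |R|=1.02768 >1
  x=-8.136: |R|=1.00839 >1
So |R|<1 on (-8.0000, 0).

left endpoint -8.0000.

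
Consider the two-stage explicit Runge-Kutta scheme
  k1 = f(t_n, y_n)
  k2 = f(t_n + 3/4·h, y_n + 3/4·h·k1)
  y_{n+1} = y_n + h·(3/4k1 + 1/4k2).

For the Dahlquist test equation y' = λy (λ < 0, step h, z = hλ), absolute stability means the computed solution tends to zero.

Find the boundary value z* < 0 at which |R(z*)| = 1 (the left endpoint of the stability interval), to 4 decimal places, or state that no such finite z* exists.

z* = -5.3333.

Test eqn y'=λy, z=hλ:
  k1=λy_n ⇒ h·k1=z·y_n;  k2=λ(1+3/4z)y_n ⇒ h·k2=z(1+3/4z)y_n
  y_{n+1}/y_n = 1 + 3/4z + 1/4z(1+3/4z) = 1 + z + 3/16z²
  Hence R(z) = 1 + z + 3/16z².

Solve |R(x)|<1 on ℝ⁻.
x=-1.3: |R|=0.0169
R=1: x+3/16x²=0 ⇒ x=−16/3=-5.3333; min R=1−1/(4·3/16)=-0.3333>−1
Confirm numerically:
  x=-4.917: |R|=0.61617 <1
  x=-3.543: |R|=0.18934 <1
  x=-2.912: |R|=0.32205 <1
  x=-2.669: |R|=0.33333 <1
  x=-5.900: |R|=1.62688 >1
  x=-5.791: |R|=1.49694 >1
  x=-5.692: |R|=1.38279 >1
Interval (-5.3333, 0).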